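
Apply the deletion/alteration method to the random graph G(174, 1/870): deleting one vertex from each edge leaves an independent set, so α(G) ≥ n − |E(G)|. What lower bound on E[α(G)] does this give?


E[|E(G)|] = C(174, 2)·p = 15051 · (1/870) = 173/10.
E[α(G)] ≥ n − E[|E(G)|] = 174 − 173/10 = 1567/10.
Numerically: ≈ 156.700.
(This is only a lower bound; the true E[α(G)] may be larger.)

E[α(G)] ≥ 1567/10 ≈ 156.700.


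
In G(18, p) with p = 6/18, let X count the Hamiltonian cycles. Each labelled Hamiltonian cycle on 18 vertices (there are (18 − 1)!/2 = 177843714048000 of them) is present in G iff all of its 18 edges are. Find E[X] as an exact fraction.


K_18 has (18 − 1)!/2 = 177843714048000 labelled Hamiltonian cycles.
For each such Hamiltonian cycle H, let X_H = 1 if all 18 edges of H are present in G. Then P[X_H = 1] = p^{18} = (1/3)^{18} = 1/387420489.
By linearity: E[X] = Σ_H E[X_H] = 177843714048000 · p^{18} = 177843714048000 · 1/387420489 = 243955712000/531441.
Numerically: E[X] ≈ 4.59e+05.

E[X] = 177843714048000 · (1/3)^{18} = 243955712000/531441 ≈ 4.59e+05.


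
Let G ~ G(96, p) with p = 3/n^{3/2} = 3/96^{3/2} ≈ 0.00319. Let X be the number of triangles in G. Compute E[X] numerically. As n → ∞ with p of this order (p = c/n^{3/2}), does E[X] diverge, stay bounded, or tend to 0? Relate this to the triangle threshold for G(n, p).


Number of potential triangles: C(96, 3) = 142880.
Each occurs with probability p³ ≈ (0.00319)³ ≈ 3.24447e-08.
By linearity: E[X] = C(96, 3)·p³ ≈ 142880 · 3.24447e-08 ≈ 0.005.
Since α = 3/2 > 1, p = c/n^{3/2} = o(1/n) is below the triangle threshold p ~ 1/n. Asymptotically E[X] ~ (c³/6)·n^{3(1−α)} = (3³/6)·n^{-1.5} → 0, so by Markov's inequality G has no triangles w.h.p.

E[X] ≈ 0.005; in regime p = Θ(1/n^{3/2}) E[X] tends to 0 (below the triangle threshold p ~ 1/n).


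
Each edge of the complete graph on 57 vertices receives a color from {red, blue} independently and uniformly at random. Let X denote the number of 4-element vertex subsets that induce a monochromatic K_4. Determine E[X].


Let X = Σ_S X_S over the C(57, 4) = 395010 subsets S of size 4, where X_S = 1 if the K_4 on S is monochromatic.
For a fixed S, the K_4 on S has C(4, 2) = 6 edges. P[all 6 edges red] = (1/2)^6, and likewise for blue, so P[monochromatic] = 2·(1/2)^6 = 2^{1 − 6} = 1/32.
By linearity of expectation: E[X] = C(57, 4) · 2^{1 − 6} = 395010 · 1/32 = 197505/16.
Numerically: E[X] ≈ 12344.062500.

E[X] = C(57,4)·2^(1−C(4,2)) = 197505/16 ≈ 12344.062500.


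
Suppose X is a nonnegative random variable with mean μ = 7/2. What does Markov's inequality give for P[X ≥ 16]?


μ = E[X] = 7/2, a = 16.
Markov: P[X ≥ 16] ≤ μ/a = (7/2)/16 = 7/32.
Numerically: ≈ 0.218750.
(Since a = 16 > μ = 3.500000, the bound 7/32 is < 1 and informative.)

P[X ≥ 16] ≤ 7/32 ≈ 0.218750.


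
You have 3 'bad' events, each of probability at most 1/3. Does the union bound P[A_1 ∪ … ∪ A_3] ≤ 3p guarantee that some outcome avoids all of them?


Union bound: P[∪_{i=1}^{3} A_i] ≤ Σ_i P[A_i] ≤ 3·p = 3·(1/3) = 1.
Numerically: 1 ≈ 1.0000.
Is 1 < 1? NO.
Since the bound 1 is ≥ 1, the union bound is uninformative here; it does NOT by itself certify existence.

3·p = 1 ≈ 1.0000; existence NOT certified by the union bound.


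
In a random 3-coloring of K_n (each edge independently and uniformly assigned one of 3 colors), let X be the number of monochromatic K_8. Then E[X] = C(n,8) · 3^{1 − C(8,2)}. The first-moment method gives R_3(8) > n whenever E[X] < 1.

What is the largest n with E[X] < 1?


We need C(n, 8) · 3^{1 − 28} < 1, i.e. C(n, 8) < 3^{28 − 1} = 7625597484987.
Check values of n near the boundary:
  n = 155: C(155, 8) = 6876747915675; 6876747915675 < 7625597484987? YES
  n = 156: C(156, 8) = 7248464019225; 7248464019225 < 7625597484987? YES
  n = 157: C(157, 8) = 7637643295425; 7637643295425 < 7625597484987? NO
  n = 158: C(158, 8) = 8044984271181; 8044984271181 < 7625597484987? NO
  n = 159: C(159, 8) = 8471208603429; 8471208603429 < 7625597484987? NO
The largest n with C(n, 8) < 7625597484987 is n = 156 (where E[X] = 805384891025/847288609443 ≈ 0.9505). Hence R_3(8) > 156, i.e. R_3(8) ≥ 157.

Largest n = 156; hence R_3(8) > 156.


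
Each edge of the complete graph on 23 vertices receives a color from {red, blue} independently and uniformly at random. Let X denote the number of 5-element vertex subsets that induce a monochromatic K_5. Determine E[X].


Let X = Σ_S X_S over the C(23, 5) = 33649 subsets S of size 5, where X_S = 1 if the K_5 on S is monochromatic.
For a fixed S, the K_5 on S has C(5, 2) = 10 edges. P[all 10 edges red] = (1/2)^10, and likewise for blue, so P[monochromatic] = 2·(1/2)^10 = 2^{1 − 10} = 1/512.
By linearity: E[X] = C(23, 5) · 2^{1 − 10} = 33649 · 1/512 = 33649/512.
Numerically: E[X] ≈ 65.721.

E[X] = C(23,5)·2^(1−C(5,2)) = 33649/512 ≈ 65.721.


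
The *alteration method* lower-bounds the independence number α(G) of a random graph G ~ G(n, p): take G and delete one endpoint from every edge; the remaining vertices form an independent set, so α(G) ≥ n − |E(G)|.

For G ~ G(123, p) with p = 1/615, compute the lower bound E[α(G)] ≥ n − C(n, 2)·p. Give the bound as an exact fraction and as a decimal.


E[|E(G)|] = C(123, 2)·p = 7503 · (1/615) = 61/5.
E[α(G)] ≥ n − E[|E(G)|] = 123 − 61/5 = 554/5.
Numerically: ≈ 110.800000.
(This is only a lower bound; the true E[α(G)] may be larger.)

E[α(G)] ≥ 554/5 ≈ 110.800000.


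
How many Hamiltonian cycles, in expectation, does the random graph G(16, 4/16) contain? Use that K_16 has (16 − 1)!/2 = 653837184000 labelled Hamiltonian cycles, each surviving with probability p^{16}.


K_16 has (16 − 1)!/2 = 653837184000 labelled Hamiltonian cycles.
For each such Hamiltonian cycle H, let X_H = 1 if all 16 edges of H are present in G. Then P[X_H = 1] = p^{16} = (1/4)^{16} = 1/4294967296.
Summing the indicators: E[X] = Σ_H E[X_H] = 653837184000 · p^{16} = 653837184000 · 1/4294967296 = 638512875/4194304.
Numerically: E[X] ≈ 152.233.

E[X] = 653837184000 · (1/4)^{16} = 638512875/4194304 ≈ 152.233.


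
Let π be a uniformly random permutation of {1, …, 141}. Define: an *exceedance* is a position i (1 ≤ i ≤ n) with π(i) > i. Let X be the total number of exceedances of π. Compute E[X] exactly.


Write X = Σ_{i=1}^{141} X_i, where X_i = 1_{π(i) > i}.
For each fixed i, π(i) is uniform over {1, …, 141} (marginal of a uniform permutation), so P[π(i) > i] = (n − i)/n. Summing: Σ_{i=1}^{141} (n − i)/n = (0 + 1 + … + 140)/141 = 141(141 − 1)/(2·141) = (141 − 1)/2.
Hence E[X] = Σ_{i=1}^{141} (141 − i)/141 = 70 ≈ 70.000000.

E[X] = 70 = 70.000000.


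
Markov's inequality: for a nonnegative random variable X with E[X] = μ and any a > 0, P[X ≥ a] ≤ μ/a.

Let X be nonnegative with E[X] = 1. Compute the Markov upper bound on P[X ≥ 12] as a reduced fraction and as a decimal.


μ = E[X] = 1, a = 12.
Markov: P[X ≥ 12] ≤ μ/a = (1)/12 = 1/12.
Numerically: ≈ 0.08333.
(Since a = 12 > μ = 1.00000, the bound 1/12 is < 1 and informative.)

P[X ≥ 12] ≤ 1/12 ≈ 0.08333.


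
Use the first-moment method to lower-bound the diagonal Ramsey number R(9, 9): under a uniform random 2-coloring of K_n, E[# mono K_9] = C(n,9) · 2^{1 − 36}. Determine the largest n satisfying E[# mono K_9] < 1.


We need C(n, 9) · 2^{1 − 36} < 1, i.e. C(n, 9) < 2^{36 − 1} = 34359738368.
Check values of n near the boundary:
  n = 59: C(59, 9) = 12565671261; 12565671261 < 34359738368? YES
  n = 60: C(60, 9) = 14783142660; 14783142660 < 34359738368? YES
  n = 61: C(61, 9) = 17341763505; 17341763505 < 34359738368? YES
  n = 62: C(62, 9) = 20286591270; 20286591270 < 34359738368? YES
  n = 63: C(63, 9) = 23667689815; 23667689815 < 34359738368? YES
  n = 64: C(64, 9) = 27540584512; 27540584512 < 34359738368? YES
  n = 65: C(65, 9) = 31966749880; 31966749880 < 34359738368? YES
  n = 66: C(66, 9) = 37014131440; 37014131440 < 34359738368? NO
The largest n with C(n, 9) < 34359738368 is n = 65 (where E[X] = 3995843735/4294967296 ≈ 0.9303549). Hence R(9, 9) > 65, i.e. R(9, 9) ≥ 66.

Largest n = 65; hence R(9, 9) > 65.


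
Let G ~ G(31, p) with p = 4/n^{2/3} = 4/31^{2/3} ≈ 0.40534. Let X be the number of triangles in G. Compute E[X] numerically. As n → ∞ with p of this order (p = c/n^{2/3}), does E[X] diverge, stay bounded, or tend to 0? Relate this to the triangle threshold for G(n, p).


Number of potential triangles: C(31, 3) = 4495.
Each occurs with probability p³ ≈ (0.40534)³ ≈ 6.6597294e-02.
By linearity: E[X] = C(31, 3)·p³ ≈ 4495 · 6.6597294e-02 ≈ 299.35484.
Since α = 2/3 < 1, p = c/n^{2/3} ≫ 1/n is above the triangle threshold p ~ 1/n. Asymptotically E[X] ~ (c³/6)·n^{3(1−α)} = (4³/6)·n^{1} → ∞; triangles are abundant w.h.p.

E[X] ≈ 299.35484; in regime p = Θ(1/n^{2/3}) E[X] diverges (above the triangle threshold p ~ 1/n).


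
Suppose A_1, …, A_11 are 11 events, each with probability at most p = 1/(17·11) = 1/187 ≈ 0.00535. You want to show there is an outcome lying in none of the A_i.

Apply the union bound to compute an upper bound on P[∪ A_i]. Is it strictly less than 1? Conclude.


Union bound: P[∪_{i=1}^{11} A_i] ≤ Σ_i P[A_i] ≤ 11·p = 11·(1/187) = 1/17.
Numerically: 1/17 ≈ 0.05882.
Is 1/17 < 1? YES.
Since P[∪ A_i] ≤ 1/17 < 1, the complement has P[∩ A_i^c] ≥ 1 − 1/17 = 16/17 > 0, so some outcome avoids every A_i.

11·p = 1/17 ≈ 0.05882; existence CERTIFIED by the union bound.


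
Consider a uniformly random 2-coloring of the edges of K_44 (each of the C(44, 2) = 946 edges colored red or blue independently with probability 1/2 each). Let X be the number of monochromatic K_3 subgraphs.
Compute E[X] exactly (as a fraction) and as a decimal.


Let X = Σ_S X_S over the C(44, 3) = 13244 subsets S of size 3, where X_S = 1 if the K_3 on S is monochromatic.
For a fixed S, the K_3 on S has C(3, 2) = 3 edges. P[all 3 edges red] = (1/2)^3, and likewise for blue, so P[monochromatic] = 2·(1/2)^3 = 2^{1 − 3} = 1/4.
By linearity of expectation: E[X] = C(44, 3) · 2^{1 − 3} = 13244 · 1/4 = 3311.
Numerically: E[X] ≈ 3311.000000.

E[X] = C(44,3)·2^(1−C(3,2)) = 3311 ≈ 3311.000000.


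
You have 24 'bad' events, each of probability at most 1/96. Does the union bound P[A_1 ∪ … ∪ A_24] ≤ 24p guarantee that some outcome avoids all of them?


Union bound: P[∪_{i=1}^{24} A_i] ≤ Σ_i P[A_i] ≤ 24·p = 24·(1/96) = 1/4.
Numerically: 1/4 ≈ 0.25000.
Is 1/4 < 1? YES.
Since P[∪ A_i] ≤ 1/4 < 1, the complement has P[∩ A_i^c] ≥ 1 − 1/4 = 3/4 > 0, so some outcome avoids every A_i.

24·p = 1/4 ≈ 0.25000; existence CERTIFIED by the union bound.


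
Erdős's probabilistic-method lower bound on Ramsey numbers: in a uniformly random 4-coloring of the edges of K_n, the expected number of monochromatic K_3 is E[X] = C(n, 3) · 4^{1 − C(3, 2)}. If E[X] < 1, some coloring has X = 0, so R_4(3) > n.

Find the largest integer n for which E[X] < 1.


We need C(n, 3) · 4^{1 − 3} < 1, i.e. C(n, 3) < 4^{3 − 1} = 16.
Check values of n near the boundary:
  n = 3: C(3, 3) = 1; 1 < 16? YES
  n = 4: C(4, 3) = 4; 4 < 16? YES
  n = 5: C(5, 3) = 10; 10 < 16? YES
  n = 6: C(6, 3) = 20; 20 < 16? NO
  n = 7: C(7, 3) = 35; 35 < 16? NO
  n = 8: C(8, 3) = 56; 56 < 16? NO
The largest n with C(n, 3) < 16 is n = 5 (where E[X] = 5/8 ≈ 0.6250000). Hence R_4(3) > 5, i.e. R_4(3) ≥ 6.

Largest n = 5; hence R_4(3) > 5.


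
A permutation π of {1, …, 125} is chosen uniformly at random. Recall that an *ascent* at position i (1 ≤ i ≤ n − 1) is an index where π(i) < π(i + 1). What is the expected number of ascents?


Write X = Σ X_I over i = 1, …, 124, with X_I the indicator of one ascent.
There are 124 indicators.
For each fixed i, the pair (π(i), π(i+1)) is a uniformly random ordered pair of distinct values from {1, …, 125}; by symmetry P[π(i) < π(i+1)] = 1/2.
By linearity: E[X] = 124 · (1/2) = (125 − 1) · (1/2) = 62 ≈ 62.0000.

E[X] = 62 = 62.0000.


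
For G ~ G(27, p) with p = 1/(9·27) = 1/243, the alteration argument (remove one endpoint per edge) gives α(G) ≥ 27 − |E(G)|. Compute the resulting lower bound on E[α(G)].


E[|E(G)|] = C(27, 2)·p = 351 · (1/243) = 13/9.
E[α(G)] ≥ n − E[|E(G)|] = 27 − 13/9 = 230/9.
Numerically: ≈ 25.555556.
(This is only a lower bound; the true E[α(G)] may be larger.)

E[α(G)] ≥ 230/9 ≈ 25.555556.


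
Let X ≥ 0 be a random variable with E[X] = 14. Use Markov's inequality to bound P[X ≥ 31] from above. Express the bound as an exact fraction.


μ = E[X] = 14, a = 31.
Markov: P[X ≥ 31] ≤ μ/a = (14)/31 = 14/31.
Numerically: ≈ 0.45161.
(Since a = 31 > μ = 14.00000, the bound 14/31 is < 1 and informative.)

P[X ≥ 31] ≤ 14/31 ≈ 0.45161.


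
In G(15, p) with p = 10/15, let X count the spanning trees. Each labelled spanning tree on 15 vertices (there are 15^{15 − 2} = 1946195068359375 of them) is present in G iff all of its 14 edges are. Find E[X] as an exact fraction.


K_15 has 15^{15 − 2} = 1946195068359375 labelled spanning trees.
For each such spanning tree H, let X_H = 1 if all 14 edges of H are present in G. Then P[X_H = 1] = p^{14} = (2/3)^{14} = 16384/4782969.
Summing the indicators: E[X] = Σ_H E[X_H] = 1946195068359375 · p^{14} = 1946195068359375 · 16384/4782969 = 20000000000000/3.
Numerically: E[X] ≈ 6.67e+12.

E[X] = 1946195068359375 · (2/3)^{14} = 20000000000000/3 ≈ 6.67e+12.


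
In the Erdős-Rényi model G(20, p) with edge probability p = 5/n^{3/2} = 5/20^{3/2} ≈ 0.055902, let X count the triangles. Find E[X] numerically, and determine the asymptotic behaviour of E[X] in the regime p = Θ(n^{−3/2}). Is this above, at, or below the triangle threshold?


Number of potential triangles: C(20, 3) = 1140.
Each occurs with probability p³ ≈ (0.055902)³ ≈ 1.7469281e-04.
By linearity: E[X] = C(20, 3)·p³ ≈ 1140 · 1.7469281e-04 ≈ 0.19915.
Since α = 3/2 > 1, p = c/n^{3/2} = o(1/n) is below the triangle threshold p ~ 1/n. Asymptotically E[X] ~ (c³/6)·n^{3(1−α)} = (5³/6)·n^{-1.5} → 0, so by Markov's inequality G has no triangles w.h.p.

E[X] ≈ 0.19915; in regime p = Θ(1/n^{3/2}) E[X] tends to 0 (below the triangle threshold p ~ 1/n).


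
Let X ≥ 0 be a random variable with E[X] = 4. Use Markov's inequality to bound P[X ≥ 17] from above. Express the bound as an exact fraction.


μ = E[X] = 4, a = 17.
Markov: P[X ≥ 17] ≤ μ/a = (4)/17 = 4/17.
Numerically: ≈ 0.2353.
(Since a = 17 > μ = 4.0000, the bound 4/17 is < 1 and informative.)

P[X ≥ 17] ≤ 4/17 ≈ 0.2353.


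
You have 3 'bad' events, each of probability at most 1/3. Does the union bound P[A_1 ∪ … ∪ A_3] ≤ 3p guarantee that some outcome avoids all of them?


Union bound: P[∪_{i=1}^{3} A_i] ≤ Σ_i P[A_i] ≤ 3·p = 3·(1/3) = 1.
Numerically: 1 ≈ 1.00000.
Is 1 < 1? NO.
Since the bound 1 is ≥ 1, the union bound is uninformative here; it does NOT by itself certify existence.

3·p = 1 ≈ 1.00000; existence NOT certified by the union bound.


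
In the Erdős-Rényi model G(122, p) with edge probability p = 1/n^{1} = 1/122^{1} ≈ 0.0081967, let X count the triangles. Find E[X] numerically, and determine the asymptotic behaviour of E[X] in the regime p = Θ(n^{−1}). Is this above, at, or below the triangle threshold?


Number of potential triangles: C(122, 3) = 295240.
Each occurs with probability p³ ≈ (0.0081967)³ ≈ 5.5070689e-07.
By linearity: E[X] = C(122, 3)·p³ ≈ 295240 · 5.5070689e-07 ≈ 0.16259.
Here α = 1, so p = 1/n is exactly at the triangle threshold p ~ 1/n. Asymptotically E[X] → c³/6 = 1³/6 = 1/6 ≈ 0.16667, a bounded constant. In this regime the triangle count is asymptotically Poisson(c³/6).

E[X] ≈ 0.16259; in regime p = Θ(1/n^{1}) E[X] stays bounded (at the triangle threshold p ~ 1/n).


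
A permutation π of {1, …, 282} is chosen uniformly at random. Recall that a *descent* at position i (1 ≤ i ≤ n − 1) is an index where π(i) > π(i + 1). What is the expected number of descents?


Write X = Σ X_I over i = 1, …, 281, with X_I the indicator of one descent.
There are 281 indicators.
For each fixed i, the pair (π(i), π(i+1)) is a uniformly random ordered pair of distinct values from {1, …, 282}; by symmetry P[π(i) > π(i+1)] = 1/2.
By linearity: E[X] = 281 · (1/2) = (282 − 1) · (1/2) = 281/2 ≈ 140.500.

E[X] = 281/2 = 140.500.


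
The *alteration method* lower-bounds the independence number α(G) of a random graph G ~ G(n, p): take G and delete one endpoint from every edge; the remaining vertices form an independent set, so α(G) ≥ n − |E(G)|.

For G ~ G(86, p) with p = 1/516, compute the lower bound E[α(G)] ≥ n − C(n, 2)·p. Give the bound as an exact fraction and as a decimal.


E[|E(G)|] = C(86, 2)·p = 3655 · (1/516) = 85/12.
E[α(G)] ≥ n − E[|E(G)|] = 86 − 85/12 = 947/12.
Numerically: ≈ 78.91667.
(This is only a lower bound; the true E[α(G)] may be larger.)

E[α(G)] ≥ 947/12 ≈ 78.91667.


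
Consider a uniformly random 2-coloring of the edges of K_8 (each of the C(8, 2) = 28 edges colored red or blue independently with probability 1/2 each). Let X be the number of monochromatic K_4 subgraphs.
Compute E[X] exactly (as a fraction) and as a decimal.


Let X = Σ_S X_S over the C(8, 4) = 70 subsets S of size 4, where X_S = 1 if the K_4 on S is monochromatic.
For a fixed S, the K_4 on S has C(4, 2) = 6 edges. P[all 6 edges red] = (1/2)^6, and likewise for blue, so P[monochromatic] = 2·(1/2)^6 = 2^{1 − 6} = 1/32.
Summing: E[X] = C(8, 4) · 2^{1 − 6} = 70 · 1/32 = 35/16.
Numerically: E[X] ≈ 2.1875.

E[X] = C(8,4)·2^(1−C(4,2)) = 35/16 ≈ 2.1875.


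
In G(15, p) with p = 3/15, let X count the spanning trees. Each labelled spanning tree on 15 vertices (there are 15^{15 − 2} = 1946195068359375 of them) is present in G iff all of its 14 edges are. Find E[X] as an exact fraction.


K_15 has 15^{15 − 2} = 1946195068359375 labelled spanning trees.
For each such spanning tree H, let X_H = 1 if all 14 edges of H are present in G. Then P[X_H = 1] = p^{14} = (1/5)^{14} = 1/6103515625.
Summing the indicators: E[X] = Σ_H E[X_H] = 1946195068359375 · p^{14} = 1946195068359375 · 1/6103515625 = 1594323/5.
Numerically: E[X] ≈ 318865.

E[X] = 1946195068359375 · (1/5)^{14} = 1594323/5 ≈ 318865.


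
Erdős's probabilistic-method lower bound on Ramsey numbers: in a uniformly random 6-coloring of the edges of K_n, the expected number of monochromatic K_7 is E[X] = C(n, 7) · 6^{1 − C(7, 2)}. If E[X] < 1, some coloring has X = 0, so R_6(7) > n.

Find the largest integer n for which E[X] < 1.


We need C(n, 7) · 6^{1 − 21} < 1, i.e. C(n, 7) < 6^{21 − 1} = 3656158440062976.
Check values of n near the boundary:
  n = 563: C(563, 7) = 3426622515769596; 3426622515769596 < 3656158440062976? YES
  n = 564: C(564, 7) = 3469685994423792; 3469685994423792 < 3656158440062976? YES
  n = 565: C(565, 7) = 3513212521235560; 3513212521235560 < 3656158440062976? YES
  n = 566: C(566, 7) = 3557206237959440; 3557206237959440 < 3656158440062976? YES
  n = 567: C(567, 7) = 3601671315933933; 3601671315933933 < 3656158440062976? YES
  n = 568: C(568, 7) = 3646611956239704; 3646611956239704 < 3656158440062976? YES
  n = 569: C(569, 7) = 3692032389858348; 3692032389858348 < 3656158440062976? NO
The largest n with C(n, 7) < 3656158440062976 is n = 568 (where E[X] = 16882462760369/16926659444736 ≈ 0.997389). Hence R_6(7) > 568, i.e. R_6(7) ≥ 569.

Largest n = 568; hence R_6(7) > 568.


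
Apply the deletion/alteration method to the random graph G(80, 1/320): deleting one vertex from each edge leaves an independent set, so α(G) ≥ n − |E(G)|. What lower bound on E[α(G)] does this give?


E[|E(G)|] = C(80, 2)·p = 3160 · (1/320) = 79/8.
E[α(G)] ≥ n − E[|E(G)|] = 80 − 79/8 = 561/8.
Numerically: ≈ 70.125000.
(This is only a lower bound; the true E[α(G)] may be larger.)

E[α(G)] ≥ 561/8 ≈ 70.125000.


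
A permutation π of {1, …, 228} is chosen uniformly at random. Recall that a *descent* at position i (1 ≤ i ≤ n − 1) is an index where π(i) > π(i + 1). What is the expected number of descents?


Write X = Σ X_I over i = 1, …, 227, with X_I the indicator of one descent.
There are 227 indicators.
For each fixed i, the pair (π(i), π(i+1)) is a uniformly random ordered pair of distinct values from {1, …, 228}; by symmetry P[π(i) > π(i+1)] = 1/2.
By linearity: E[X] = 227 · (1/2) = (228 − 1) · (1/2) = 227/2 ≈ 113.500.

E[X] = 227/2 = 113.500.


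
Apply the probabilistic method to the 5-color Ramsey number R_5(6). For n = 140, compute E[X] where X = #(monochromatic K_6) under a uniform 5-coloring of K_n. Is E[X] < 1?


E[X] = C(140, 6) · 5^{1 − 15} = 9381724380 · 5^{−14} = 9381724380/6103515625.
As a reduced fraction: E[X] = 1876344876/1220703125 ≈ 1.5371.
Is E[X] < 1? NO.
Since E[X] ≥ 1, the first-moment bound is inconclusive at n = 140; it does NOT by itself certify R_5(6) > 140.

E[X] = 1876344876/1220703125 ≈ 1.5371; E[X] ≥ 1; first-moment method inconclusive here.


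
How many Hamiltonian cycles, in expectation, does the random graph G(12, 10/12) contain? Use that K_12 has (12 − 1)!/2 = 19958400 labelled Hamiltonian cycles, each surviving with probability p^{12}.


K_12 has (12 − 1)!/2 = 19958400 labelled Hamiltonian cycles.
For each such Hamiltonian cycle H, let X_H = 1 if all 12 edges of H are present in G. Then P[X_H = 1] = p^{12} = (5/6)^{12} = 244140625/2176782336.
By linearity: E[X] = Σ_H E[X_H] = 19958400 · p^{12} = 19958400 · 244140625/2176782336 = 469970703125/209952.
Numerically: E[X] ≈ 2.238e+06.

E[X] = 19958400 · (5/6)^{12} = 469970703125/209952 ≈ 2.238e+06.


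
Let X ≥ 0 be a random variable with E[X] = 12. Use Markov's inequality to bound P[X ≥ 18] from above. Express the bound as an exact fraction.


μ = E[X] = 12, a = 18.
Markov: P[X ≥ 18] ≤ μ/a = (12)/18 = 2/3.
Numerically: ≈ 0.6667.
(Since a = 18 > μ = 12.0000, the bound 2/3 is < 1 and informative.)

P[X ≥ 18] ≤ 2/3 ≈ 0.6667.


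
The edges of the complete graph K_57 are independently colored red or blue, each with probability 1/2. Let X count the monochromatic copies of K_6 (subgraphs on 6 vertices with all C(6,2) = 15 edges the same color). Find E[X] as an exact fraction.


Let X = Σ_S X_S over the C(57, 6) = 36288252 subsets S of size 6, where X_S = 1 if the K_6 on S is monochromatic.
For a fixed S, the K_6 on S has C(6, 2) = 15 edges. P[all 15 edges red] = (1/2)^15, and likewise for blue, so P[monochromatic] = 2·(1/2)^15 = 2^{1 − 15} = 1/16384.
By linearity of expectation: E[X] = C(57, 6) · 2^{1 − 15} = 36288252 · 1/16384 = 9072063/4096.
Numerically: E[X] ≈ 2214.859131.

E[X] = C(57,6)·2^(1−C(6,2)) = 9072063/4096 ≈ 2214.859131.


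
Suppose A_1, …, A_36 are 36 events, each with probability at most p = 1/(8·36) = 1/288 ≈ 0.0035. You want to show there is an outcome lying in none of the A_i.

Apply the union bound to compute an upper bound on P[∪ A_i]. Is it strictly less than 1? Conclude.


Union bound: P[∪_{i=1}^{36} A_i] ≤ Σ_i P[A_i] ≤ 36·p = 36·(1/288) = 1/8.
Numerically: 1/8 ≈ 0.1250.
Is 1/8 < 1? YES.
Since P[∪ A_i] ≤ 1/8 < 1, the complement has P[∩ A_i^c] ≥ 1 − 1/8 = 7/8 > 0, so some outcome avoids every A_i.

36·p = 1/8 ≈ 0.1250; existence CERTIFIED by the union bound.


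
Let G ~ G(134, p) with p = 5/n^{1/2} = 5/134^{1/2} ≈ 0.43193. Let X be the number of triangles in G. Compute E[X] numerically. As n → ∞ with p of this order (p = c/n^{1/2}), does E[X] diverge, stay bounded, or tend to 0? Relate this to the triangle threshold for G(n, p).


Number of potential triangles: C(134, 3) = 392084.
Each occurs with probability p³ ≈ (0.43193)³ ≈ 8.0584741e-02.
By linearity: E[X] = C(134, 3)·p³ ≈ 392084 · 8.0584741e-02 ≈ 31595.98767.
Since α = 1/2 < 1, p = c/n^{1/2} ≫ 1/n is above the triangle threshold p ~ 1/n. Asymptotically E[X] ~ (c³/6)·n^{3(1−α)} = (5³/6)·n^{1.5} → ∞; triangles are abundant w.h.p.

E[X] ≈ 31595.98767; in regime p = Θ(1/n^{1/2}) E[X] diverges (above the triangle threshold p ~ 1/n).


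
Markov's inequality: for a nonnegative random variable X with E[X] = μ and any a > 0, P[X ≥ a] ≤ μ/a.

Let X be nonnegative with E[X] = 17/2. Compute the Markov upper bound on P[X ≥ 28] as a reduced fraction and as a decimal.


μ = E[X] = 17/2, a = 28.
Markov: P[X ≥ 28] ≤ μ/a = (17/2)/28 = 17/56.
Numerically: ≈ 0.304.
(Since a = 28 > μ = 8.500, the bound 17/56 is < 1 and informative.)

P[X ≥ 28] ≤ 17/56 ≈ 0.304.


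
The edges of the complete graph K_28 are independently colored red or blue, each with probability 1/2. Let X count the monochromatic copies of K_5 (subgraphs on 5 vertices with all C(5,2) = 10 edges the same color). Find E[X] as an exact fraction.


Let X = Σ_S X_S over the C(28, 5) = 98280 subsets S of size 5, where X_S = 1 if the K_5 on S is monochromatic.
For a fixed S, the K_5 on S has C(5, 2) = 10 edges. P[all 10 edges red] = (1/2)^10, and likewise for blue, so P[monochromatic] = 2·(1/2)^10 = 2^{1 − 10} = 1/512.
By linearity: E[X] = C(28, 5) · 2^{1 − 10} = 98280 · 1/512 = 12285/64.
Numerically: E[X] ≈ 191.95312.

E[X] = C(28,5)·2^(1−C(5,2)) = 12285/64 ≈ 191.95312.


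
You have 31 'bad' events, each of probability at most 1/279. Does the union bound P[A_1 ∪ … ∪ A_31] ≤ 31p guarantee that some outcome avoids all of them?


Union bound: P[∪_{i=1}^{31} A_i] ≤ Σ_i P[A_i] ≤ 31·p = 31·(1/279) = 1/9.
Numerically: 1/9 ≈ 0.111.
Is 1/9 < 1? YES.
Since P[∪ A_i] ≤ 1/9 < 1, the complement has P[∩ A_i^c] ≥ 1 − 1/9 = 8/9 > 0, so some outcome avoids every A_i.

31·p = 1/9 ≈ 0.111; existence CERTIFIED by the union bound.


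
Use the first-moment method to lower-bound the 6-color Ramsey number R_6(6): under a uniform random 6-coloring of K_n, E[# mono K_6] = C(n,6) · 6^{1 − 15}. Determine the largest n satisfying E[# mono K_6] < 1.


We need C(n, 6) · 6^{1 − 15} < 1, i.e. C(n, 6) < 6^{15 − 1} = 78364164096.
Check values of n near the boundary:
  n = 195: C(195, 6) = 70656049360; 70656049360 < 78364164096? YES
  n = 196: C(196, 6) = 72887293024; 72887293024 < 78364164096? YES
  n = 197: C(197, 6) = 75176946208; 75176946208 < 78364164096? YES
  n = 198: C(198, 6) = 77526225777; 77526225777 < 78364164096? YES
  n = 199: C(199, 6) = 79936367511; 79936367511 < 78364164096? NO
  n = 200: C(200, 6) = 82408626300; 82408626300 < 78364164096? NO
The largest n with C(n, 6) < 78364164096 is n = 198 (where E[X] = 25842075259/26121388032 ≈ 0.9893). Hence R_6(6) > 198, i.e. R_6(6) ≥ 199.

Largest n = 198; hence R_6(6) > 198.


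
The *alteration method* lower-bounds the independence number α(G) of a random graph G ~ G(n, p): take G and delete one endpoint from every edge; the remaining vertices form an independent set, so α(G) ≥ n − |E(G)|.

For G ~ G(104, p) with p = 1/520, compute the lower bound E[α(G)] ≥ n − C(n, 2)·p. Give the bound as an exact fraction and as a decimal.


E[|E(G)|] = C(104, 2)·p = 5356 · (1/520) = 103/10.
E[α(G)] ≥ n − E[|E(G)|] = 104 − 103/10 = 937/10.
Numerically: ≈ 93.70000.
(This is only a lower bound; the true E[α(G)] may be larger.)

E[α(G)] ≥ 937/10 ≈ 93.70000.


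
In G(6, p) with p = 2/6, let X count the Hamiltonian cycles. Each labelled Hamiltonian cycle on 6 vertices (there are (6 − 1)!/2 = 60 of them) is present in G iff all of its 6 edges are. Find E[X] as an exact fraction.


K_6 has (6 − 1)!/2 = 60 labelled Hamiltonian cycles.
For each such Hamiltonian cycle H, let X_H = 1 if all 6 edges of H are present in G. Then P[X_H = 1] = p^{6} = (1/3)^{6} = 1/729.
By linearity: E[X] = Σ_H E[X_H] = 60 · p^{6} = 60 · 1/729 = 20/243.
Numerically: E[X] ≈ 0.0823045.

E[X] = 60 · (1/3)^{6} = 20/243 ≈ 0.0823045.


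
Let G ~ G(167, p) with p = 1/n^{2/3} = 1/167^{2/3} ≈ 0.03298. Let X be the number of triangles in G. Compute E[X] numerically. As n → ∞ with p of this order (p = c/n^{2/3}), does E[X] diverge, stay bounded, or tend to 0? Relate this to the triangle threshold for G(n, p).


Number of potential triangles: C(167, 3) = 762355.
Each occurs with probability p³ ≈ (0.03298)³ ≈ 3.585643e-05.
By linearity: E[X] = C(167, 3)·p³ ≈ 762355 · 3.585643e-05 ≈ 27.3353.
Since α = 2/3 < 1, p = c/n^{2/3} ≫ 1/n is above the triangle threshold p ~ 1/n. Asymptotically E[X] ~ (c³/6)·n^{3(1−α)} = (1³/6)·n^{1} → ∞; triangles are abundant w.h.p.

E[X] ≈ 27.3353; in regime p = Θ(1/n^{2/3}) E[X] diverges (above the triangle threshold p ~ 1/n).


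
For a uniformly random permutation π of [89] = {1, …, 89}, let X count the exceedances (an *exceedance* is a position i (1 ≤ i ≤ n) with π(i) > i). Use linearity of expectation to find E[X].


Write X = Σ_{i=1}^{89} X_i, where X_i = 1_{π(i) > i}.
For each fixed i, π(i) is uniform over {1, …, 89} (marginal of a uniform permutation), so P[π(i) > i] = (n − i)/n. Summing: Σ_{i=1}^{89} (n − i)/n = (0 + 1 + … + 88)/89 = 89(89 − 1)/(2·89) = (89 − 1)/2.
Hence E[X] = Σ_{i=1}^{89} (89 − i)/89 = 44 ≈ 44.000000.

E[X] = 44 = 44.000000.


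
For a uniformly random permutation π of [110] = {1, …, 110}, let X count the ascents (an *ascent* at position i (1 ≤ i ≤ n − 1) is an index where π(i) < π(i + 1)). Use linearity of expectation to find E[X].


Write X = Σ X_I over i = 1, …, 109, with X_I the indicator of one ascent.
There are 109 indicators.
For each fixed i, the pair (π(i), π(i+1)) is a uniformly random ordered pair of distinct values from {1, …, 110}; by symmetry P[π(i) < π(i+1)] = 1/2.
By linearity: E[X] = 109 · (1/2) = (110 − 1) · (1/2) = 109/2 ≈ 54.5000.

E[X] = 109/2 = 54.5000.


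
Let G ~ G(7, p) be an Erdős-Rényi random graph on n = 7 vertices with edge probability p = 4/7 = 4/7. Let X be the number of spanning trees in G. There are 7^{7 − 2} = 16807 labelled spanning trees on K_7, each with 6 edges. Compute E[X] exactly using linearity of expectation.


K_7 has 7^{7 − 2} = 16807 labelled spanning trees.
For each such spanning tree H, let X_H = 1 if all 6 edges of H are present in G. Then P[X_H = 1] = p^{6} = (4/7)^{6} = 4096/117649.
By linearity: E[X] = Σ_H E[X_H] = 16807 · p^{6} = 16807 · 4096/117649 = 4096/7.
Numerically: E[X] ≈ 585.143.

E[X] = 16807 · (4/7)^{6} = 4096/7 ≈ 585.143.


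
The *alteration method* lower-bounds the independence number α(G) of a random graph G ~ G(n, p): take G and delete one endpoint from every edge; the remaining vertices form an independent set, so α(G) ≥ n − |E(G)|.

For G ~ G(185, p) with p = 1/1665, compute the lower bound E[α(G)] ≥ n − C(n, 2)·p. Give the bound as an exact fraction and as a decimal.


E[|E(G)|] = C(185, 2)·p = 17020 · (1/1665) = 92/9.
E[α(G)] ≥ n − E[|E(G)|] = 185 − 92/9 = 1573/9.
Numerically: ≈ 174.778.
(This is only a lower bound; the true E[α(G)] may be larger.)

E[α(G)] ≥ 1573/9 ≈ 174.778.


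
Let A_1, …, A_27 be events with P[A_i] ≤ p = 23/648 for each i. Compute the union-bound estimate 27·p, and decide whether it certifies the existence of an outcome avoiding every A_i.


Union bound: P[∪_{i=1}^{27} A_i] ≤ Σ_i P[A_i] ≤ 27·p = 27·(23/648) = 23/24.
Numerically: 23/24 ≈ 0.958333.
Is 23/24 < 1? YES.
Since P[∪ A_i] ≤ 23/24 < 1, the complement has P[∩ A_i^c] ≥ 1 − 23/24 = 1/24 > 0, so some outcome avoids every A_i.

27·p = 23/24 ≈ 0.958333; existence CERTIFIED by the union bound.


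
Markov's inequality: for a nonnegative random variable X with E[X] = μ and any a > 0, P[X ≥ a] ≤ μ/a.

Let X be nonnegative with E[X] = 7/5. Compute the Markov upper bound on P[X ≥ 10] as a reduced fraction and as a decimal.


μ = E[X] = 7/5, a = 10.
Markov: P[X ≥ 10] ≤ μ/a = (7/5)/10 = 7/50.
Numerically: ≈ 0.140000.
(Since a = 10 > μ = 1.400000, the bound 7/50 is < 1 and informative.)

P[X ≥ 10] ≤ 7/50 ≈ 0.140000.


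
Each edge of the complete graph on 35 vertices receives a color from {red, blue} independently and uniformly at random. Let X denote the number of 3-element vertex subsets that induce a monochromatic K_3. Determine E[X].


Let X = Σ_S X_S over the C(35, 3) = 6545 subsets S of size 3, where X_S = 1 if the K_3 on S is monochromatic.
For a fixed S, the K_3 on S has C(3, 2) = 3 edges. P[all 3 edges red] = (1/2)^3, and likewise for blue, so P[monochromatic] = 2·(1/2)^3 = 2^{1 − 3} = 1/4.
By linearity of expectation: E[X] = C(35, 3) · 2^{1 − 3} = 6545 · 1/4 = 6545/4.
Numerically: E[X] ≈ 1636.250000.

E[X] = C(35,3)·2^(1−C(3,2)) = 6545/4 ≈ 1636.250000.


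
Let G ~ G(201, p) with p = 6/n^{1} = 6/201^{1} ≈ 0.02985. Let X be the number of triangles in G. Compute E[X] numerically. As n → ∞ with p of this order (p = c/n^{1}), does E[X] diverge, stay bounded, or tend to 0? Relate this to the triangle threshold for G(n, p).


Number of potential triangles: C(201, 3) = 1333300.
Each occurs with probability p³ ≈ (0.02985)³ ≈ 2.659902e-05.
By linearity: E[X] = C(201, 3)·p³ ≈ 1333300 · 2.659902e-05 ≈ 35.4645.
Here α = 1, so p = 6/n is exactly at the triangle threshold p ~ 1/n. Asymptotically E[X] → c³/6 = 6³/6 = 36 ≈ 36.0000, a bounded constant. In this regime the triangle count is asymptotically Poisson(c³/6).

E[X] ≈ 35.4645; in regime p = Θ(1/n^{1}) E[X] stays bounded (at the triangle threshold p ~ 1/n).


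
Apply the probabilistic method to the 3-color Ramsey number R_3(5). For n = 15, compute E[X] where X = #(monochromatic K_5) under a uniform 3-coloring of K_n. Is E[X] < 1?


E[X] = C(15, 5) · 3^{1 − 10} = 3003 · 3^{−9} = 3003/19683.
As a reduced fraction: E[X] = 1001/6561 ≈ 0.1525682.
Is E[X] < 1? YES.
Since E[X] < 1, there exists a 3-coloring of K_{15} with no monochromatic K_5; hence R_3(5) > 15.

E[X] = 1001/6561 ≈ 0.1525682; E[X] < 1, so R_3(5) > 15.


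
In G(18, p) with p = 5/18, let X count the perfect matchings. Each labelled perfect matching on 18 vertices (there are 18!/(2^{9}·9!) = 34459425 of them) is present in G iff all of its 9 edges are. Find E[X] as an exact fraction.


K_18 has 18!/(2^{9}·9!) = 34459425 labelled perfect matchings.
For each such perfect matching H, let X_H = 1 if all 9 edges of H are present in G. Then P[X_H = 1] = p^{9} = (5/18)^{9} = 1953125/198359290368.
By linearity of expectation: E[X] = Σ_H E[X_H] = 34459425 · p^{9} = 34459425 · 1953125/198359290368 = 830908203125/2448880128.
Numerically: E[X] ≈ 339.301.

E[X] = 34459425 · (5/18)^{9} = 830908203125/2448880128 ≈ 339.301.


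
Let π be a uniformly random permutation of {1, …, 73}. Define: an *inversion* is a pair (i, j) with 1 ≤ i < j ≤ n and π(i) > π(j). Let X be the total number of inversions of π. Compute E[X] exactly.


Write X = Σ X_I over the C(73, 2) = 2628 pairs i < j, with X_I the indicator of one inversion.
There are 2628 indicators.
For each fixed pair i < j, the values π(i) and π(j) are two distinct elements of {1, …, 73} in uniformly random order; by symmetry P[π(i) > π(j)] = 1/2.
By linearity: E[X] = 2628 · (1/2) = C(73, 2) · (1/2) = 2628/2 = 1314 ≈ 1314.000000.

E[X] = 1314 = 1314.000000.


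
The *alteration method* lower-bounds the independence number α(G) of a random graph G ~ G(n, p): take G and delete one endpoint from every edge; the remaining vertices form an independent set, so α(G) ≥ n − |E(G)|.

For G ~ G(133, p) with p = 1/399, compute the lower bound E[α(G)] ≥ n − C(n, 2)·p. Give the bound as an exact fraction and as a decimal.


E[|E(G)|] = C(133, 2)·p = 8778 · (1/399) = 22.
E[α(G)] ≥ n − E[|E(G)|] = 133 − 22 = 111.
Numerically: ≈ 111.00000.
(This is only a lower bound; the true E[α(G)] may be larger.)

E[α(G)] ≥ 111 ≈ 111.00000.


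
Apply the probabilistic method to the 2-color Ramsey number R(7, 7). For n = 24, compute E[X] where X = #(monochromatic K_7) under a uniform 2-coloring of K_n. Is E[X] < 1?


E[X] = C(24, 7) · 2^{1 − 21} = 346104 · 2^{−20} = 346104/1048576.
As a reduced fraction: E[X] = 43263/131072 ≈ 0.330.
Is E[X] < 1? YES.
Since E[X] < 1, there exists a 2-coloring of K_{24} with no monochromatic K_7; hence R(7, 7) > 24.

E[X] = 43263/131072 ≈ 0.330; E[X] < 1, so R(7, 7) > 24.


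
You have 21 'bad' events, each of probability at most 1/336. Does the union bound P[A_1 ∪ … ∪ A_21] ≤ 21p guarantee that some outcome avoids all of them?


Union bound: P[∪_{i=1}^{21} A_i] ≤ Σ_i P[A_i] ≤ 21·p = 21·(1/336) = 1/16.
Numerically: 1/16 ≈ 0.06250.
Is 1/16 < 1? YES.
Since P[∪ A_i] ≤ 1/16 < 1, the complement has P[∩ A_i^c] ≥ 1 − 1/16 = 15/16 > 0, so some outcome avoids every A_i.

21·p = 1/16 ≈ 0.06250; existence CERTIFIED by the union bound.


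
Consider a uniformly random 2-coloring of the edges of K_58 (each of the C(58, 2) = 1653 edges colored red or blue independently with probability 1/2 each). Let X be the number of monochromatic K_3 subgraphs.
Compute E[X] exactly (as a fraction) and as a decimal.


Let X = Σ_S X_S over the C(58, 3) = 30856 subsets S of size 3, where X_S = 1 if the K_3 on S is monochromatic.
For a fixed S, the K_3 on S has C(3, 2) = 3 edges. P[all 3 edges red] = (1/2)^3, and likewise for blue, so P[monochromatic] = 2·(1/2)^3 = 2^{1 − 3} = 1/4.
Summing: E[X] = C(58, 3) · 2^{1 − 3} = 30856 · 1/4 = 7714.
Numerically: E[X] ≈ 7714.000000.

E[X] = C(58,3)·2^(1−C(3,2)) = 7714 ≈ 7714.000000.


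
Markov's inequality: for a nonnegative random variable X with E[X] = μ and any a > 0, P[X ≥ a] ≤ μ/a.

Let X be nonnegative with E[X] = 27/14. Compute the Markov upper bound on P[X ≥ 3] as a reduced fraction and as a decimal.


μ = E[X] = 27/14, a = 3.
Markov: P[X ≥ 3] ≤ μ/a = (27/14)/3 = 9/14.
Numerically: ≈ 0.6429.
(Since a = 3 > μ = 1.9286, the bound 9/14 is < 1 and informative.)

P[X ≥ 3] ≤ 9/14 ≈ 0.6429.


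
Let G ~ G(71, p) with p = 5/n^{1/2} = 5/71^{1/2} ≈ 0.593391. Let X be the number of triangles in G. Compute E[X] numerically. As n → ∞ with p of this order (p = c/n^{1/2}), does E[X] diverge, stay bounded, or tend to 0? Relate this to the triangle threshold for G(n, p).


Number of potential triangles: C(71, 3) = 57155.
Each occurs with probability p³ ≈ (0.593391)³ ≈ 2.08940433e-01.
By linearity: E[X] = C(71, 3)·p³ ≈ 57155 · 2.08940433e-01 ≈ 11941.990436.
Since α = 1/2 < 1, p = c/n^{1/2} ≫ 1/n is above the triangle threshold p ~ 1/n. Asymptotically E[X] ~ (c³/6)·n^{3(1−α)} = (5³/6)·n^{1.5} → ∞; triangles are abundant w.h.p.

E[X] ≈ 11941.990436; in regime p = Θ(1/n^{1/2}) E[X] diverges (above the triangle threshold p ~ 1/n).


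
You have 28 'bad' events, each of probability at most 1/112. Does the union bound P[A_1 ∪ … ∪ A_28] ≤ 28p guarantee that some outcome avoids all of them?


Union bound: P[∪_{i=1}^{28} A_i] ≤ Σ_i P[A_i] ≤ 28·p = 28·(1/112) = 1/4.
Numerically: 1/4 ≈ 0.2500.
Is 1/4 < 1? YES.
Since P[∪ A_i] ≤ 1/4 < 1, the complement has P[∩ A_i^c] ≥ 1 − 1/4 = 3/4 > 0, so some outcome avoids every A_i.

28·p = 1/4 ≈ 0.2500; existence CERTIFIED by the union bound.


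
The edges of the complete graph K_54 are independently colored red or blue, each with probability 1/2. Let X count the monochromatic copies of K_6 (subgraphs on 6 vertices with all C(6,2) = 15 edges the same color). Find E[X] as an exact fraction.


Let X = Σ_S X_S over the C(54, 6) = 25827165 subsets S of size 6, where X_S = 1 if the K_6 on S is monochromatic.
For a fixed S, the K_6 on S has C(6, 2) = 15 edges. P[all 15 edges red] = (1/2)^15, and likewise for blue, so P[monochromatic] = 2·(1/2)^15 = 2^{1 − 15} = 1/16384.
By linearity of expectation: E[X] = C(54, 6) · 2^{1 − 15} = 25827165 · 1/16384 = 25827165/16384.
Numerically: E[X] ≈ 1576.365051.

E[X] = C(54,6)·2^(1−C(6,2)) = 25827165/16384 ≈ 1576.365051.
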